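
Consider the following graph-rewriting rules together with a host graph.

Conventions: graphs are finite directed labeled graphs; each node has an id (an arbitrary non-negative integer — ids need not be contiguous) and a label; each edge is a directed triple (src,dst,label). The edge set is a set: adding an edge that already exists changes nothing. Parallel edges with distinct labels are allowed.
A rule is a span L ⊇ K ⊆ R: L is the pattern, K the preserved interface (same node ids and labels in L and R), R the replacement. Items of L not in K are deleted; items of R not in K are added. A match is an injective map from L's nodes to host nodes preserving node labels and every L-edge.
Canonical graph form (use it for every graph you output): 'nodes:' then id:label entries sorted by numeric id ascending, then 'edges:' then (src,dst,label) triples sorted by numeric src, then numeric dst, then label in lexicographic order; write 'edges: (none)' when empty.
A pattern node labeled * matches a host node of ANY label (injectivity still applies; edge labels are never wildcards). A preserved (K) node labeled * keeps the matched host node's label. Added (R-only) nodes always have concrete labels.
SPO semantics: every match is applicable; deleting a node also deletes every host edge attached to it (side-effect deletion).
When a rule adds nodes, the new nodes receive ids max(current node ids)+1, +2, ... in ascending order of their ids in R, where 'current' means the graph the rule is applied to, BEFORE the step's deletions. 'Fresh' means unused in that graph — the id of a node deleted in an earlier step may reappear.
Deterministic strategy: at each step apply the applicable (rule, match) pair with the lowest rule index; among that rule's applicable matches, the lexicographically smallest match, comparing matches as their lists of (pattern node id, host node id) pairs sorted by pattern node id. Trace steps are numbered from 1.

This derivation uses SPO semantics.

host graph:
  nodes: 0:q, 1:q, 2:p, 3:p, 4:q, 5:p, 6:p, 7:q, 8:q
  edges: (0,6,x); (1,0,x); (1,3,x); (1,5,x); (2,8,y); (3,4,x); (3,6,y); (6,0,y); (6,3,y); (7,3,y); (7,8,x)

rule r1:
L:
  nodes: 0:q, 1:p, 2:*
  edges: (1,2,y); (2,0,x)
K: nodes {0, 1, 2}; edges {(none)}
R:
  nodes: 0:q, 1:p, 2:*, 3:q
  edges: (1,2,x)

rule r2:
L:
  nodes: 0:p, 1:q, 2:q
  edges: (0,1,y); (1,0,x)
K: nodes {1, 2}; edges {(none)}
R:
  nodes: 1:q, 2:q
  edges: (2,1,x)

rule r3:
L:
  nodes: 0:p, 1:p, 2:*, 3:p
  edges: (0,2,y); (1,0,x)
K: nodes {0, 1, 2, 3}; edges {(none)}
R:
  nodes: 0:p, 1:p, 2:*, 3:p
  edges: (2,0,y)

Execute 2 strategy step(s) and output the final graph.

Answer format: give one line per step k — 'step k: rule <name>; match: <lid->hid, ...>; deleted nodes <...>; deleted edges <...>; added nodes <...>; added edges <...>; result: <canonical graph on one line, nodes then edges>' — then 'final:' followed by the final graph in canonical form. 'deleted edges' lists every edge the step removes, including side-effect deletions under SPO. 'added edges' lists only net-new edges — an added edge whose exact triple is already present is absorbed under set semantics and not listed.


step 1: rule r1; match: 0->4, 1->6, 2->3; deleted nodes (none); deleted edges (3,4,x); (6,3,y); added nodes 9; added edges (6,3,x); result: nodes: 0:q, 1:q, 2:p, 3:p, 4:q, 5:p, 6:p, 7:q, 8:q, 9:q edges: (0,6,x); (1,0,x); (1,3,x); (1,5,x); (2,8,y); (3,6,y); (6,0,y); (6,3,x); (7,3,y); (7,8,x)
step 2: rule r2; match: 0->6, 1->0, 2->1; deleted nodes 6; deleted edges (0,6,x); (3,6,y); (6,0,y); (6,3,x); added nodes (none); added edges (none); result: nodes: 0:q, 1:q, 2:p, 3:p, 4:q, 5:p, 7:q, 8:q, 9:q edges: (1,0,x); (1,3,x); (1,5,x); (2,8,y); (7,3,y); (7,8,x)
final:
nodes: 0:q, 1:q, 2:p, 3:p, 4:q, 5:p, 7:q, 8:q, 9:q
edges: (1,0,x); (1,3,x); (1,5,x); (2,8,y); (7,3,y); (7,8,x)


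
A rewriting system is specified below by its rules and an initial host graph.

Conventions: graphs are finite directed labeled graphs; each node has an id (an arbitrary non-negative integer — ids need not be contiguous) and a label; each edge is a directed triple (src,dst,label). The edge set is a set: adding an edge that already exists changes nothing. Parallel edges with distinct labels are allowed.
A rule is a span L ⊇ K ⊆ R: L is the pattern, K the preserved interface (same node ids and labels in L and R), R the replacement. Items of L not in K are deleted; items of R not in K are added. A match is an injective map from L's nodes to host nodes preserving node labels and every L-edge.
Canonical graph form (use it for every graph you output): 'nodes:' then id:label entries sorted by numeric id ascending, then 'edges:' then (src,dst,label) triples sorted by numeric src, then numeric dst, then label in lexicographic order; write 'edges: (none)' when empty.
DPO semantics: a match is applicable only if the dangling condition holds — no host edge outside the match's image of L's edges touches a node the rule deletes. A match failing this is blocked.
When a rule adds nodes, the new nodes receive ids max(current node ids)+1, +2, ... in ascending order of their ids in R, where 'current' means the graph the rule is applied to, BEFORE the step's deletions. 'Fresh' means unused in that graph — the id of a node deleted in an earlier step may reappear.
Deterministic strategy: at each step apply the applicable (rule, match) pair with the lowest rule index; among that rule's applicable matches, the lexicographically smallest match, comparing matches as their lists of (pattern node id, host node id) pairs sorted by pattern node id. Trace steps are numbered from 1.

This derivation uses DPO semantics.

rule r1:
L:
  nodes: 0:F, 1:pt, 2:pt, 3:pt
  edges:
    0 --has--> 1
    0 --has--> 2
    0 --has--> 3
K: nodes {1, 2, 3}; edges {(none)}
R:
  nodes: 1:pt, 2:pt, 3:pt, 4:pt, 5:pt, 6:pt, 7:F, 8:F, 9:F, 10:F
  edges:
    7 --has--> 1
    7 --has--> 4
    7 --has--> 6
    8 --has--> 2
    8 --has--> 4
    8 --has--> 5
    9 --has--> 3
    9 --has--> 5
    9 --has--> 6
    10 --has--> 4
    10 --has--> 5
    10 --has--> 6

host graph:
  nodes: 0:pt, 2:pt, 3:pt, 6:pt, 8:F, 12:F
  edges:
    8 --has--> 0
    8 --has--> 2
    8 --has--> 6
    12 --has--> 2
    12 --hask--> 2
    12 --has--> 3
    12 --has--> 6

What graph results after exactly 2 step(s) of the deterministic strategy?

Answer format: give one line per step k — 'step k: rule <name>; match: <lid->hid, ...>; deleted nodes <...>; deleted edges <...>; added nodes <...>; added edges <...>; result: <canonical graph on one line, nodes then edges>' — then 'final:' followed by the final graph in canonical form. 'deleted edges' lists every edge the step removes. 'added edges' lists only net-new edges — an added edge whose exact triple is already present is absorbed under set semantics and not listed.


step 1: rule r1; match: 0->8, 1->0, 2->2, 3->6; deleted nodes 8; deleted edges (8,0,has); (8,2,has); (8,6,has); added nodes 13, 14, 15, 16, 17, 18, 19; added edges (16,0,has); (16,13,has); (16,15,has); (17,2,has); (17,13,has); (17,14,has); (18,6,has); (18,14,has); (18,15,has); (19,13,has); (19,14,has); (19,15,has); result: nodes: 0:pt, 2:pt, 3:pt, 6:pt, 12:F, 13:pt, 14:pt, 15:pt, 16:F, 17:F, 18:F, 19:F edges: (12,2,has); (12,2,hask); (12,3,has); (12,6,has); (16,0,has); (16,13,has); (16,15,has); (17,2,has); (17,13,has); (17,14,has); (18,6,has); (18,14,has); (18,15,has); (19,13,has); (19,14,has); (19,15,has)
step 2: rule r1; match: 0->16, 1->0, 2->13, 3->15; deleted nodes 16; deleted edges (16,0,has); (16,13,has); (16,15,has); added nodes 20, 21, 22, 23, 24, 25, 26; added edges (23,0,has); (23,20,has); (23,22,has); (24,13,has); (24,20,has); (24,21,has); (25,15,has); (25,21,has); (25,22,has); (26,20,has); (26,21,has); (26,22,has); result: nodes: 0:pt, 2:pt, 3:pt, 6:pt, 12:F, 13:pt, 14:pt, 15:pt, 17:F, 18:F, 19:F, 20:pt, 21:pt, 22:pt, 23:F, 24:F, 25:F, 26:F edges: (12,2,has); (12,2,hask); (12,3,has); (12,6,has); (17,2,has); (17,13,has); (17,14,has); (18,6,has); (18,14,has); (18,15,has); (19,13,has); (19,14,has); (19,15,has); (23,0,has); (23,20,has); (23,22,has); (24,13,has); (24,20,has); (24,21,has); (25,15,has); (25,21,has); (25,22,has); (26,20,has); (26,21,has); (26,22,has)
final:
nodes: 0:pt, 2:pt, 3:pt, 6:pt, 12:F, 13:pt, 14:pt, 15:pt, 17:F, 18:F, 19:F, 20:pt, 21:pt, 22:pt, 23:F, 24:F, 25:F, 26:F
edges: (12,2,has); (12,2,hask); (12,3,has); (12,6,has); (17,2,has); (17,13,has); (17,14,has); (18,6,has); (18,14,has); (18,15,has); (19,13,has); (19,14,has); (19,15,has); (23,0,has); (23,20,has); (23,22,has); (24,13,has); (24,20,has); (24,21,has); (25,15,has); (25,21,has); (25,22,has); (26,20,has); (26,21,has); (26,22,has)


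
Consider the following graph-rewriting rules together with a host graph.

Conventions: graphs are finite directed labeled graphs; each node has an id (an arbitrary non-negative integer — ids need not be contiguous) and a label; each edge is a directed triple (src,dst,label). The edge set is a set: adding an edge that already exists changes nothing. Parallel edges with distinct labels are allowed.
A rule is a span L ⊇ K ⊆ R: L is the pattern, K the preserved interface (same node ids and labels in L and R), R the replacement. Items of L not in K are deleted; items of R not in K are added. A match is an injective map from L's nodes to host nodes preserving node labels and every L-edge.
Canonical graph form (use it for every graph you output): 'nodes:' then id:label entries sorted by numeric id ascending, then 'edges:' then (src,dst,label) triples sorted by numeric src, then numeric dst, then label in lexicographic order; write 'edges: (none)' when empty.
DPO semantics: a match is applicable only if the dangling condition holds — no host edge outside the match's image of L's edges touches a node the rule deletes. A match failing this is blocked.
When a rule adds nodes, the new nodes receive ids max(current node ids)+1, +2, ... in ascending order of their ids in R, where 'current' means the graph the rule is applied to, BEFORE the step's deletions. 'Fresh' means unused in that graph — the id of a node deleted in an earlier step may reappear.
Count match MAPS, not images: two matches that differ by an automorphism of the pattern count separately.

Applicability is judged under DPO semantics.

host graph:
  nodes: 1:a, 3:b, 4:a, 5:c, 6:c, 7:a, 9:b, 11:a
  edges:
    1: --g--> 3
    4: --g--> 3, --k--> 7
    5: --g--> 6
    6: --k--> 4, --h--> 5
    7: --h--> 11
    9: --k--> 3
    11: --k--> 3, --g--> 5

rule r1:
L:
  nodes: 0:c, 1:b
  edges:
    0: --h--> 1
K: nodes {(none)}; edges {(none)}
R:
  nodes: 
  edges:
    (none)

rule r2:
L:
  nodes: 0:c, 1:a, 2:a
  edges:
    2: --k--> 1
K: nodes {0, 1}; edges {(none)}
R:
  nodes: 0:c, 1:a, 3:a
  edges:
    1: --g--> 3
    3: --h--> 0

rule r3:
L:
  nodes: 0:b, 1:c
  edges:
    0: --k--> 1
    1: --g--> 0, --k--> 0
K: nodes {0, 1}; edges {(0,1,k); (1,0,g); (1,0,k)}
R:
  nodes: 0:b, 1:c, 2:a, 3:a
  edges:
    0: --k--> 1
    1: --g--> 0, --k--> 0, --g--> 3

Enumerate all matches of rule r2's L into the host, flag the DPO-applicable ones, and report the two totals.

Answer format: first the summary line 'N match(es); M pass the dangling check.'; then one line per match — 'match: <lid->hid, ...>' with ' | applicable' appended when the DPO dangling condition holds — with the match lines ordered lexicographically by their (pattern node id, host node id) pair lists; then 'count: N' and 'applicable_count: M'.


2 match(es); 0 pass the dangling check.
match: 0->5, 1->7, 2->4
match: 0->6, 1->7, 2->4
count: 2
applicable_count: 0


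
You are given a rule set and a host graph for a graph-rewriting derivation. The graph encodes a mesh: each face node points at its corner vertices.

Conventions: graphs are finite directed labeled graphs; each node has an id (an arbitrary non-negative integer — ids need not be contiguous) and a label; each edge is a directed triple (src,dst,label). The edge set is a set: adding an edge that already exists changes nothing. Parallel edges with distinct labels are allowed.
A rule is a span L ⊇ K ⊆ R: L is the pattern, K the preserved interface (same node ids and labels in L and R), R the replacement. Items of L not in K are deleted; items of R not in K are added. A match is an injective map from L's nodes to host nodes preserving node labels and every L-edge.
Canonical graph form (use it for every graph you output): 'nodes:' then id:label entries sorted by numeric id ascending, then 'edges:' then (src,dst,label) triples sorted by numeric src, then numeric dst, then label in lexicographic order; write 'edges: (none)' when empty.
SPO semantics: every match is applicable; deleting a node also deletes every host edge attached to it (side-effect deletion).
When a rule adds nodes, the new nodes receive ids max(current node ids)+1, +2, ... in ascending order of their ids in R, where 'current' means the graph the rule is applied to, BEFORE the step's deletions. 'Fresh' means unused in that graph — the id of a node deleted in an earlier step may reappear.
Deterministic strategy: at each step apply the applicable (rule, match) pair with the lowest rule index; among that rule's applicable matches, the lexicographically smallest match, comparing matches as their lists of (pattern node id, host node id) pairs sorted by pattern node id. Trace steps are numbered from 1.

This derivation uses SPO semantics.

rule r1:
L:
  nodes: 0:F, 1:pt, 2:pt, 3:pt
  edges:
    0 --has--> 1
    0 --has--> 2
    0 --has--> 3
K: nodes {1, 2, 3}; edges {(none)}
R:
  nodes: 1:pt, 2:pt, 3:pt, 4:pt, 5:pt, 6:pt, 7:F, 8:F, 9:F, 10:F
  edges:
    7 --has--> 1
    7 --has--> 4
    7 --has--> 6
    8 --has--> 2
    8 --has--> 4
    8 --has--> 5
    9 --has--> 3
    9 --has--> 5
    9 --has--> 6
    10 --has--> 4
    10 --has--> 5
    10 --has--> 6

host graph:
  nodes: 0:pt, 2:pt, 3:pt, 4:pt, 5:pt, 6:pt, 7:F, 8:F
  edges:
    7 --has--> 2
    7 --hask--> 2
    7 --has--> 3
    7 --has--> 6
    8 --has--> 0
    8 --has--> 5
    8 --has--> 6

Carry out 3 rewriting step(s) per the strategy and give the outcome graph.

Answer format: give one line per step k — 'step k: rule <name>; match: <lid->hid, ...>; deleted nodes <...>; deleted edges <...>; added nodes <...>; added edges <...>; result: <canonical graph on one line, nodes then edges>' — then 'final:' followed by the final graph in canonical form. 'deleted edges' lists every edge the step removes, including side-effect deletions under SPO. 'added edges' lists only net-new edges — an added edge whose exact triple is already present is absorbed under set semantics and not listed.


step 1: rule r1; match: 0->7, 1->2, 2->3, 3->6; deleted nodes 7; deleted edges (7,2,has); (7,2,hask); (7,3,has); (7,6,has); added nodes 9, 10, 11, 12, 13, 14, 15; added edges (12,2,has); (12,9,has); (12,11,has); (13,3,has); (13,9,has); (13,10,has); (14,6,has); (14,10,has); (14,11,has); (15,9,has); (15,10,has); (15,11,has); result: nodes: 0:pt, 2:pt, 3:pt, 4:pt, 5:pt, 6:pt, 8:F, 9:pt, 10:pt, 11:pt, 12:F, 13:F, 14:F, 15:F edges: (8,0,has); (8,5,has); (8,6,has); (12,2,has); (12,9,has); (12,11,has); (13,3,has); (13,9,has); (13,10,has); (14,6,has); (14,10,has); (14,11,has); (15,9,has); (15,10,has); (15,11,has)
step 2: rule r1; match: 0->8, 1->0, 2->5, 3->6; deleted nodes 8; deleted edges (8,0,has); (8,5,has); (8,6,has); added nodes 16, 17, 18, 19, 20, 21, 22; added edges (19,0,has); (19,16,has); (19,18,has); (20,5,has); (20,16,has); (20,17,has); (21,6,has); (21,17,has); (21,18,has); (22,16,has); (22,17,has); (22,18,has); result: nodes: 0:pt, 2:pt, 3:pt, 4:pt, 5:pt, 6:pt, 9:pt, 10:pt, 11:pt, 12:F, 13:F, 14:F, 15:F, 16:pt, 17:pt, 18:pt, 19:F, 20:F, 21:F, 22:F edges: (12,2,has); (12,9,has); (12,11,has); (13,3,has); (13,9,has); (13,10,has); (14,6,has); (14,10,has); (14,11,has); (15,9,has); (15,10,has); (15,11,has); (19,0,has); (19,16,has); (19,18,has); (20,5,has); (20,16,has); (20,17,has); (21,6,has); (21,17,has); (21,18,has); (22,16,has); (22,17,has); (22,18,has)
step 3: rule r1; match: 0->12, 1->2, 2->9, 3->11; deleted nodes 12; deleted edges (12,2,has); (12,9,has); (12,11,has); added nodes 23, 24, 25, 26, 27, 28, 29; added edges (26,2,has); (26,23,has); (26,25,has); (27,9,has); (27,23,has); (27,24,has); (28,11,has); (28,24,has); (28,25,has); (29,23,has); (29,24,has); (29,25,has); result: nodes: 0:pt, 2:pt, 3:pt, 4:pt, 5:pt, 6:pt, 9:pt, 10:pt, 11:pt, 13:F, 14:F, 15:F, 16:pt, 17:pt, 18:pt, 19:F, 20:F, 21:F, 22:F, 23:pt, 24:pt, 25:pt, 26:F, 27:F, 28:F, 29:F edges: (13,3,has); (13,9,has); (13,10,has); (14,6,has); (14,10,has); (14,11,has); (15,9,has); (15,10,has); (15,11,has); (19,0,has); (19,16,has); (19,18,has); (20,5,has); (20,16,has); (20,17,has); (21,6,has); (21,17,has); (21,18,has); (22,16,has); (22,17,has); (22,18,has); (26,2,has); (26,23,has); (26,25,has); (27,9,has); (27,23,has); (27,24,has); (28,11,has); (28,24,has); (28,25,has); (29,23,has); (29,24,has); (29,25,has)
final:
nodes: 0:pt, 2:pt, 3:pt, 4:pt, 5:pt, 6:pt, 9:pt, 10:pt, 11:pt, 13:F, 14:F, 15:F, 16:pt, 17:pt, 18:pt, 19:F, 20:F, 21:F, 22:F, 23:pt, 24:pt, 25:pt, 26:F, 27:F, 28:F, 29:F
edges: (13,3,has); (13,9,has); (13,10,has); (14,6,has); (14,10,has); (14,11,has); (15,9,has); (15,10,has); (15,11,has); (19,0,has); (19,16,has); (19,18,has); (20,5,has); (20,16,has); (20,17,has); (21,6,has); (21,17,has); (21,18,has); (22,16,has); (22,17,has); (22,18,has); (26,2,has); (26,23,has); (26,25,has); (27,9,has); (27,23,has); (27,24,has); (28,11,has); (28,24,has); (28,25,has); (29,23,has); (29,24,has); (29,25,has)


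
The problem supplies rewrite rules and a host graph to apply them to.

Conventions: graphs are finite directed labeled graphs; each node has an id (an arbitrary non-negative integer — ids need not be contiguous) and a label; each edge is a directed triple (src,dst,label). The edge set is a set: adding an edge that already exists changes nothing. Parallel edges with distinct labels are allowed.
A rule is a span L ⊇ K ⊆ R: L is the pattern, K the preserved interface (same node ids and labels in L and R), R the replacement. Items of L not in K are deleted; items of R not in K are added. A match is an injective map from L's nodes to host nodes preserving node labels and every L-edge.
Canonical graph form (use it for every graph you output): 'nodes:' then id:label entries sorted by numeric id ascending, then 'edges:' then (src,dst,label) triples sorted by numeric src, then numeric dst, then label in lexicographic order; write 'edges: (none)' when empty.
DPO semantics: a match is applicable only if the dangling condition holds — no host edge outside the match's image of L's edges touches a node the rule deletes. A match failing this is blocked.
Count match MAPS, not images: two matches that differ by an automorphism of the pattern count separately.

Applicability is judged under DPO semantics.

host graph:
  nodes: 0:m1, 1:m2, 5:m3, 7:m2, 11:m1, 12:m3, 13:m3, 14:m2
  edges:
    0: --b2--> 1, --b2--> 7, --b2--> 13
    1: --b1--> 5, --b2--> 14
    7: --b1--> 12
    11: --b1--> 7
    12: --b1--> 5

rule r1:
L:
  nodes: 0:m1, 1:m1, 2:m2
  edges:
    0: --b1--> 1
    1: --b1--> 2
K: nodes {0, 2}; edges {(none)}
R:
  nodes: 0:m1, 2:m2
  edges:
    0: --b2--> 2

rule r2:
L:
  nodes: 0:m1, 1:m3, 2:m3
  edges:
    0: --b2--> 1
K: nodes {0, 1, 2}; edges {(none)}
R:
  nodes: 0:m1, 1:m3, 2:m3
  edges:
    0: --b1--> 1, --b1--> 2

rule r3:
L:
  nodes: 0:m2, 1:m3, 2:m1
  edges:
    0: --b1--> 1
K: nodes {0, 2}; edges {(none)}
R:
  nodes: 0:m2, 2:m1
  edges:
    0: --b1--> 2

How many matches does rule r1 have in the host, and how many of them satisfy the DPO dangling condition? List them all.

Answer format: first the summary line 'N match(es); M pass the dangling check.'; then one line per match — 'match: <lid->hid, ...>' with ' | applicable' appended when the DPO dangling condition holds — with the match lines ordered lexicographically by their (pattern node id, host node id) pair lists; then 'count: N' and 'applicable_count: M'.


0 match(es); 0 pass the dangling check.
count: 0
applicable_count: 0


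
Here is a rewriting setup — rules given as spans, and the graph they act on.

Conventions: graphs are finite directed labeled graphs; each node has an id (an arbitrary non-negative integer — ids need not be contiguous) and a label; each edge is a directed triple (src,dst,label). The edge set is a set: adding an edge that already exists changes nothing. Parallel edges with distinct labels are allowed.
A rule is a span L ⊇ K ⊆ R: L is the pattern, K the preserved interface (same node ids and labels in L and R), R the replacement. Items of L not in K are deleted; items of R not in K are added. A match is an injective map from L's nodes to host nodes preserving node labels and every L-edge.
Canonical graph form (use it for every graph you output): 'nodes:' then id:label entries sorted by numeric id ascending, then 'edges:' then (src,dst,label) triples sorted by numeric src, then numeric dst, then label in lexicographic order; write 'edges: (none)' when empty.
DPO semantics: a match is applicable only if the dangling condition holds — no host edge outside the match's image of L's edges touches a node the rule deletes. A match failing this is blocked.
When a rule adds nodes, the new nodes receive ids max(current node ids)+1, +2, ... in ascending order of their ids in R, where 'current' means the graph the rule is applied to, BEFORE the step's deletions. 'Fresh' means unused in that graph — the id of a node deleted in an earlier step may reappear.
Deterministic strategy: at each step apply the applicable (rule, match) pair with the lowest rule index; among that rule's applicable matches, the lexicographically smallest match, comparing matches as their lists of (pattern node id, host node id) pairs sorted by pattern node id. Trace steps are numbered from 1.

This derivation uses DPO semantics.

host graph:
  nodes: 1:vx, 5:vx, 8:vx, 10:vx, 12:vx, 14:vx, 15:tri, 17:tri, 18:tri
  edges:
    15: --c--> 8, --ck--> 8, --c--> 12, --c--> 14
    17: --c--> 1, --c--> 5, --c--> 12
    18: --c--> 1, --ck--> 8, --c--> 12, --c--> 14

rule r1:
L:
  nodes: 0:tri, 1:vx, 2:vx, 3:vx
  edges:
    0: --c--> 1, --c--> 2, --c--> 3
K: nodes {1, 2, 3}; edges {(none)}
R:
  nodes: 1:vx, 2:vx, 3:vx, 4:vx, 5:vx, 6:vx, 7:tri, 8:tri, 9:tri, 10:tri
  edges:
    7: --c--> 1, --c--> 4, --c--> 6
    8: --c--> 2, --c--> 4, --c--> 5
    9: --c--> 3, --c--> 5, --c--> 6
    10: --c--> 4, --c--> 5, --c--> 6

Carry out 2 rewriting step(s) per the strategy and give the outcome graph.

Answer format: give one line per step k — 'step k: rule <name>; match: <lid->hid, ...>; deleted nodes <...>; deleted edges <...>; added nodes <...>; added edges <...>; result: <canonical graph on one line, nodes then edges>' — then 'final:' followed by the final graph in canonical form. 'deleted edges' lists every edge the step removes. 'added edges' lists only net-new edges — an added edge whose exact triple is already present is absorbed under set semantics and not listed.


step 1: rule r1; match: 0->17, 1->1, 2->5, 3->12; deleted nodes 17; deleted edges (17,1,c); (17,5,c); (17,12,c); added nodes 19, 20, 21, 22, 23, 24, 25; added edges (22,1,c); (22,19,c); (22,21,c); (23,5,c); (23,19,c); (23,20,c); (24,12,c); (24,20,c); (24,21,c); (25,19,c); (25,20,c); (25,21,c); result: nodes: 1:vx, 5:vx, 8:vx, 10:vx, 12:vx, 14:vx, 15:tri, 18:tri, 19:vx, 20:vx, 21:vx, 22:tri, 23:tri, 24:tri, 25:tri edges: (15,8,c); (15,8,ck); (15,12,c); (15,14,c); (18,1,c); (18,8,ck); (18,12,c); (18,14,c); (22,1,c); (22,19,c); (22,21,c); (23,5,c); (23,19,c); (23,20,c); (24,12,c); (24,20,c); (24,21,c); (25,19,c); (25,20,c); (25,21,c)
step 2: rule r1; match: 0->22, 1->1, 2->19, 3->21; deleted nodes 22; deleted edges (22,1,c); (22,19,c); (22,21,c); added nodes 26, 27, 28, 29, 30, 31, 32; added edges (29,1,c); (29,26,c); (29,28,c); (30,19,c); (30,26,c); (30,27,c); (31,21,c); (31,27,c); (31,28,c); (32,26,c); (32,27,c); (32,28,c); result: nodes: 1:vx, 5:vx, 8:vx, 10:vx, 12:vx, 14:vx, 15:tri, 18:tri, 19:vx, 20:vx, 21:vx, 23:tri, 24:tri, 25:tri, 26:vx, 27:vx, 28:vx, 29:tri, 30:tri, 31:tri, 32:tri edges: (15,8,c); (15,8,ck); (15,12,c); (15,14,c); (18,1,c); (18,8,ck); (18,12,c); (18,14,c); (23,5,c); (23,19,c); (23,20,c); (24,12,c); (24,20,c); (24,21,c); (25,19,c); (25,20,c); (25,21,c); (29,1,c); (29,26,c); (29,28,c); (30,19,c); (30,26,c); (30,27,c); (31,21,c); (31,27,c); (31,28,c); (32,26,c); (32,27,c); (32,28,c)
final:
nodes: 1:vx, 5:vx, 8:vx, 10:vx, 12:vx, 14:vx, 15:tri, 18:tri, 19:vx, 20:vx, 21:vx, 23:tri, 24:tri, 25:tri, 26:vx, 27:vx, 28:vx, 29:tri, 30:tri, 31:tri, 32:tri
edges: (15,8,c); (15,8,ck); (15,12,c); (15,14,c); (18,1,c); (18,8,ck); (18,12,c); (18,14,c); (23,5,c); (23,19,c); (23,20,c); (24,12,c); (24,20,c); (24,21,c); (25,19,c); (25,20,c); (25,21,c); (29,1,c); (29,26,c); (29,28,c); (30,19,c); (30,26,c); (30,27,c); (31,21,c); (31,27,c); (31,28,c); (32,26,c); (32,27,c); (32,28,c)


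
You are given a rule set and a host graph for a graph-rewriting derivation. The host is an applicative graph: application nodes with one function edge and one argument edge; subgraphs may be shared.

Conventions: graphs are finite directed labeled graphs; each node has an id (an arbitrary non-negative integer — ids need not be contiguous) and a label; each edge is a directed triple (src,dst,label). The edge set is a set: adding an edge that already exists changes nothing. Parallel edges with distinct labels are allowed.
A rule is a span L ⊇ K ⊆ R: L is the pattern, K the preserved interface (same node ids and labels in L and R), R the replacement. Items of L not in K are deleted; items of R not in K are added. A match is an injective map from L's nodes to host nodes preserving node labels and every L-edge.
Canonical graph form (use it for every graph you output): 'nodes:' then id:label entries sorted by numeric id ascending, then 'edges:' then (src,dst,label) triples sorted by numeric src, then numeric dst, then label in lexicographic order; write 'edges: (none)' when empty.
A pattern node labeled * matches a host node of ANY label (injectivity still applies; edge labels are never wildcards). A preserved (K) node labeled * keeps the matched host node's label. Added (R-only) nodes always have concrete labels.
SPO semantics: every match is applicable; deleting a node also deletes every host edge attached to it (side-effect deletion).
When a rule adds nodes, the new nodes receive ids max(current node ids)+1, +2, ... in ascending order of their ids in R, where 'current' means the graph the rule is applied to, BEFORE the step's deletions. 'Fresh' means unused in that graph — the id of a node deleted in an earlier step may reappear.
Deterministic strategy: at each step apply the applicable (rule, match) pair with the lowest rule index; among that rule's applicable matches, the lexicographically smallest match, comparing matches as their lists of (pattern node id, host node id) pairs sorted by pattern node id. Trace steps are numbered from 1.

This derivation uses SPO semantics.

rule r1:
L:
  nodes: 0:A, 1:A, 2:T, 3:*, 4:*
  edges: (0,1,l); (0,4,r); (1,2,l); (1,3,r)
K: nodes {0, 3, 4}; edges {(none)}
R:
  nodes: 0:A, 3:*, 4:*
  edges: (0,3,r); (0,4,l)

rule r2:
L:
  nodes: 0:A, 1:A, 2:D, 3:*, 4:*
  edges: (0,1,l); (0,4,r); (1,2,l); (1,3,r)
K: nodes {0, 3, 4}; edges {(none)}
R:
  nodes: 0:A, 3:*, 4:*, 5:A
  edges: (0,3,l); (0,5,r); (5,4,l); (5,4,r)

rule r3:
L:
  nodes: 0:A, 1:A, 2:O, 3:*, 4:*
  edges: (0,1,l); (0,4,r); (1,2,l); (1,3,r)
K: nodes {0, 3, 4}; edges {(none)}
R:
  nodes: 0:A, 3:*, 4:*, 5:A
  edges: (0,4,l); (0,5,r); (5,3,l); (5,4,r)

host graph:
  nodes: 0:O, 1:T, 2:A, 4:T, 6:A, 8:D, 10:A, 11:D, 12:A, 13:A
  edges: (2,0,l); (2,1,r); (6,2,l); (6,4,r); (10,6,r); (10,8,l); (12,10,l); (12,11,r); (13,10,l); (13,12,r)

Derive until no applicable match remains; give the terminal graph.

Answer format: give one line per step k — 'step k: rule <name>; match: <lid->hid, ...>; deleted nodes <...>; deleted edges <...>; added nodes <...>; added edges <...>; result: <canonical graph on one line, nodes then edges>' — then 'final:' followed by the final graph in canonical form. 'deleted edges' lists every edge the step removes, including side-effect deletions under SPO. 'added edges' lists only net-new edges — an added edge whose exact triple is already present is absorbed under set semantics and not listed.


step 1: rule r2; match: 0->12, 1->10, 2->8, 3->6, 4->11; deleted nodes 8, 10; deleted edges (10,6,r); (10,8,l); (12,10,l); (12,11,r); (13,10,l); added nodes 14; added edges (12,6,l); (12,14,r); (14,11,l); (14,11,r); result: nodes: 0:O, 1:T, 2:A, 4:T, 6:A, 11:D, 12:A, 13:A, 14:A edges: (2,0,l); (2,1,r); (6,2,l); (6,4,r); (12,6,l); (12,14,r); (13,12,r); (14,11,l); (14,11,r)
step 2: rule r3; match: 0->6, 1->2, 2->0, 3->1, 4->4; deleted nodes 0, 2; deleted edges (2,0,l); (2,1,r); (6,2,l); (6,4,r); added nodes 15; added edges (6,4,l); (6,15,r); (15,1,l); (15,4,r); result: nodes: 1:T, 4:T, 6:A, 11:D, 12:A, 13:A, 14:A, 15:A edges: (6,4,l); (6,15,r); (12,6,l); (12,14,r); (13,12,r); (14,11,l); (14,11,r); (15,1,l); (15,4,r)
step 3: rule r1; match: 0->12, 1->6, 2->4, 3->15, 4->14; deleted nodes 4, 6; deleted edges (6,4,l); (6,15,r); (12,6,l); (12,14,r); (15,4,r); added nodes (none); added edges (12,14,l); (12,15,r); result: nodes: 1:T, 11:D, 12:A, 13:A, 14:A, 15:A edges: (12,14,l); (12,15,r); (13,12,r); (14,11,l); (14,11,r); (15,1,l)
final:
nodes: 1:T, 11:D, 12:A, 13:A, 14:A, 15:A
edges: (12,14,l); (12,15,r); (13,12,r); (14,11,l); (14,11,r); (15,1,l)


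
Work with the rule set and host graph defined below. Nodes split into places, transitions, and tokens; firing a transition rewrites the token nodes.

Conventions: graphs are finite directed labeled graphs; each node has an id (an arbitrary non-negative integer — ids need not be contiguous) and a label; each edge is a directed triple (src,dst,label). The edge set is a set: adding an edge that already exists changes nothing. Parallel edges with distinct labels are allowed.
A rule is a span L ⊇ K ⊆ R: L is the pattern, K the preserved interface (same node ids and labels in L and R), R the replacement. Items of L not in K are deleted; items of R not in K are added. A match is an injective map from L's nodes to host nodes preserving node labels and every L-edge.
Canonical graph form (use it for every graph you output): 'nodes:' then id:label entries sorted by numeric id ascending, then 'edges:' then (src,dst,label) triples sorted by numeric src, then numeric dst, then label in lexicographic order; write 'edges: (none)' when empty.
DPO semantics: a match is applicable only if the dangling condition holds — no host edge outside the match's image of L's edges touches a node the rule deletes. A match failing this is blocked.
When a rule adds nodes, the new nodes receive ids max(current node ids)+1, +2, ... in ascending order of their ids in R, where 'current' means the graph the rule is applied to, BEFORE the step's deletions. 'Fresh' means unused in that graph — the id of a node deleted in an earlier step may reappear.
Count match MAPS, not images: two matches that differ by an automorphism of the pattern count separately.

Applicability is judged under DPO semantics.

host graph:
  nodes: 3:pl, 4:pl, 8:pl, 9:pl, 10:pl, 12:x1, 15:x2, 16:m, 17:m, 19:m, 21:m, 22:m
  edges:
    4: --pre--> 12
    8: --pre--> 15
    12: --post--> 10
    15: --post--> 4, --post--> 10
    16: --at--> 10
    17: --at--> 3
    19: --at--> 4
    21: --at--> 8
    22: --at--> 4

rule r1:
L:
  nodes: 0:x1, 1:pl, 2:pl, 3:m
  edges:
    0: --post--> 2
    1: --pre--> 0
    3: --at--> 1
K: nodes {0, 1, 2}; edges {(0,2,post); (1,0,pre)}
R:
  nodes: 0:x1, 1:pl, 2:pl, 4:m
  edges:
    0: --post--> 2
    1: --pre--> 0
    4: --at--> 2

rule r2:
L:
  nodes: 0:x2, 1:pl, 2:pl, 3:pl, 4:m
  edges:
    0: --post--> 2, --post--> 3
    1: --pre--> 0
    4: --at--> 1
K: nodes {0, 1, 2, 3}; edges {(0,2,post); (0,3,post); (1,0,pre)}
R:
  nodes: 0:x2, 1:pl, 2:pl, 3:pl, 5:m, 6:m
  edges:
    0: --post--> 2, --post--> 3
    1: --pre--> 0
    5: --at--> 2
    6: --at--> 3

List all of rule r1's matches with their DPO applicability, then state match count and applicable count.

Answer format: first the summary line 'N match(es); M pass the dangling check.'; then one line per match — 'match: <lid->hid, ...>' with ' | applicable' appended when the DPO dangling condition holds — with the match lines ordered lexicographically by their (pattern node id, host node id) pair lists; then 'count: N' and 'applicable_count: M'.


2 match(es); 2 pass the dangling check.
match: 0->12, 1->4, 2->10, 3->19 | applicable
match: 0->12, 1->4, 2->10, 3->22 | applicable
count: 2
applicable_count: 2


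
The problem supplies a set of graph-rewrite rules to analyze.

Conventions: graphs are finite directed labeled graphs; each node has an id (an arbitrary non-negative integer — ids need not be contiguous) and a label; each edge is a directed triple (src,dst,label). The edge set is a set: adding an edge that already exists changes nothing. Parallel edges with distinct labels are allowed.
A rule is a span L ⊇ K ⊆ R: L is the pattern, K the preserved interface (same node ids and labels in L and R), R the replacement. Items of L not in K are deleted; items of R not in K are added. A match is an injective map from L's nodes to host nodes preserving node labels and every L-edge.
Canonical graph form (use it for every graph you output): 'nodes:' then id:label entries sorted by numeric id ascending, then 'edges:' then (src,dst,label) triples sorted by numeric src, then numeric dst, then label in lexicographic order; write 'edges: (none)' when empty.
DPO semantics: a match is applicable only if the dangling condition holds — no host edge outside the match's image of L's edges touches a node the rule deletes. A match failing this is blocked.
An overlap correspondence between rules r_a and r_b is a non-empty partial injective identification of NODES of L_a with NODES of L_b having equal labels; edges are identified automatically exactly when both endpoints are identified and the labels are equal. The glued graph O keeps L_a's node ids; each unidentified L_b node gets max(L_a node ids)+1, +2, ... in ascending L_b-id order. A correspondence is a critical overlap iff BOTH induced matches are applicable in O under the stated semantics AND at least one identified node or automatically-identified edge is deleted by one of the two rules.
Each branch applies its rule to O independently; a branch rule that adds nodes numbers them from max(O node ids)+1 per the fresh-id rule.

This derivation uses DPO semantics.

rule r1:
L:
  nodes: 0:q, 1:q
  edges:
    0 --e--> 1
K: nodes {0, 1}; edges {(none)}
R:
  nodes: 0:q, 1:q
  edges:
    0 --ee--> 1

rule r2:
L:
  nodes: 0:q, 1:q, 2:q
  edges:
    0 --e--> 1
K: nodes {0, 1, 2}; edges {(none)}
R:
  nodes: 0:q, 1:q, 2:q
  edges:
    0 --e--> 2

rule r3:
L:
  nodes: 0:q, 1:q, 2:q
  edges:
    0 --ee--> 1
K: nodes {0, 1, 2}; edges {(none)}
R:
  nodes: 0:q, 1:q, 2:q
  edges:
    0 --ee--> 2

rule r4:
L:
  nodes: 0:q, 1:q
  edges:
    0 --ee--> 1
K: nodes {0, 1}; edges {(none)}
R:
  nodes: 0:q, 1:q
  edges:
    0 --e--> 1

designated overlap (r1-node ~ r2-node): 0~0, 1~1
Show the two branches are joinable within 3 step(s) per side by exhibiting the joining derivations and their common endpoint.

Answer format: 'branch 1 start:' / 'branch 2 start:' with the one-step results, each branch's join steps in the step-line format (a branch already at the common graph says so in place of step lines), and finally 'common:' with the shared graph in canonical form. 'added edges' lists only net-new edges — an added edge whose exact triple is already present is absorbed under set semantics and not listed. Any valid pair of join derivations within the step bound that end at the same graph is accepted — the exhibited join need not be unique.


branch 1 start:
nodes: 0:q, 1:q, 2:q
edges: (0,1,ee)
branch 2 start:
nodes: 0:q, 1:q, 2:q
edges: (0,2,e)
branch 1 step 1: rule r4; match: 0->0, 1->1; deleted nodes (none); deleted edges (0,1,ee); added nodes (none); added edges (0,1,e); result: nodes: 0:q, 1:q, 2:q edges: (0,1,e)
branch 2 step 1: rule r2; match: 0->0, 1->2, 2->1; deleted nodes (none); deleted edges (0,2,e); added nodes (none); added edges (0,1,e); result: nodes: 0:q, 1:q, 2:q edges: (0,1,e)
common:
nodes: 0:q, 1:q, 2:q
edges: (0,1,e)


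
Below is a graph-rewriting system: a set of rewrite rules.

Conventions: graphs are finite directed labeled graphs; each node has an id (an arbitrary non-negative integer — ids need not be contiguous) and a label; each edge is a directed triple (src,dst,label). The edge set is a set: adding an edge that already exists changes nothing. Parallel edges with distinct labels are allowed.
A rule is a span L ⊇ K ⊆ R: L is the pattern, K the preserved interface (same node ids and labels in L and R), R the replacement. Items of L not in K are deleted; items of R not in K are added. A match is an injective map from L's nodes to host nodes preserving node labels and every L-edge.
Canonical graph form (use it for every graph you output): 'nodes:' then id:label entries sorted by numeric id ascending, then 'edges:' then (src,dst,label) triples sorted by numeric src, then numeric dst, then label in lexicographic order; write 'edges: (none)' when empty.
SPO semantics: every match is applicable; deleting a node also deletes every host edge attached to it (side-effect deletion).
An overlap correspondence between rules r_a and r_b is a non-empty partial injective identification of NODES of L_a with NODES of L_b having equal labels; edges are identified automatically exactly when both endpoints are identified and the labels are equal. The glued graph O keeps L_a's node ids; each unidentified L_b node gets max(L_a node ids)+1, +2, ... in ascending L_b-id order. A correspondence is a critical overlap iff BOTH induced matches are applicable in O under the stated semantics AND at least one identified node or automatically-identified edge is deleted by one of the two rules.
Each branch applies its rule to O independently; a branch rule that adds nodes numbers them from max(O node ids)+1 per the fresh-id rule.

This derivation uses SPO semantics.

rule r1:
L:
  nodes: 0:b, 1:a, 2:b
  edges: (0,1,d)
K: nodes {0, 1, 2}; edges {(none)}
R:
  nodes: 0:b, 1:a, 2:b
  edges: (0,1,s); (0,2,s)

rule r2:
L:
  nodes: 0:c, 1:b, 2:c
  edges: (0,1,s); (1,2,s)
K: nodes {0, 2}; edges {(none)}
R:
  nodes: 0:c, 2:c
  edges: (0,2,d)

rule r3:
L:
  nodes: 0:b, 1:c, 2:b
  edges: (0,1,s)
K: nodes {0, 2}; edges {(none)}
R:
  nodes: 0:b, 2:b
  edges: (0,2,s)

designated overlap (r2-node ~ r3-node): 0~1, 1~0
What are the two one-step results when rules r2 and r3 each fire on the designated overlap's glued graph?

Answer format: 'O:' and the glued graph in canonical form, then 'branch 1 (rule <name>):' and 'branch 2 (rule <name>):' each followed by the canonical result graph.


O:
nodes: 0:c, 1:b, 2:c, 3:b
edges: (0,1,s); (1,0,s); (1,2,s)
branch 1 (rule r2):
nodes: 0:c, 2:c, 3:b
edges: (0,2,d)
branch 2 (rule r3):
nodes: 1:b, 2:c, 3:b
edges: (1,2,s); (1,3,s)


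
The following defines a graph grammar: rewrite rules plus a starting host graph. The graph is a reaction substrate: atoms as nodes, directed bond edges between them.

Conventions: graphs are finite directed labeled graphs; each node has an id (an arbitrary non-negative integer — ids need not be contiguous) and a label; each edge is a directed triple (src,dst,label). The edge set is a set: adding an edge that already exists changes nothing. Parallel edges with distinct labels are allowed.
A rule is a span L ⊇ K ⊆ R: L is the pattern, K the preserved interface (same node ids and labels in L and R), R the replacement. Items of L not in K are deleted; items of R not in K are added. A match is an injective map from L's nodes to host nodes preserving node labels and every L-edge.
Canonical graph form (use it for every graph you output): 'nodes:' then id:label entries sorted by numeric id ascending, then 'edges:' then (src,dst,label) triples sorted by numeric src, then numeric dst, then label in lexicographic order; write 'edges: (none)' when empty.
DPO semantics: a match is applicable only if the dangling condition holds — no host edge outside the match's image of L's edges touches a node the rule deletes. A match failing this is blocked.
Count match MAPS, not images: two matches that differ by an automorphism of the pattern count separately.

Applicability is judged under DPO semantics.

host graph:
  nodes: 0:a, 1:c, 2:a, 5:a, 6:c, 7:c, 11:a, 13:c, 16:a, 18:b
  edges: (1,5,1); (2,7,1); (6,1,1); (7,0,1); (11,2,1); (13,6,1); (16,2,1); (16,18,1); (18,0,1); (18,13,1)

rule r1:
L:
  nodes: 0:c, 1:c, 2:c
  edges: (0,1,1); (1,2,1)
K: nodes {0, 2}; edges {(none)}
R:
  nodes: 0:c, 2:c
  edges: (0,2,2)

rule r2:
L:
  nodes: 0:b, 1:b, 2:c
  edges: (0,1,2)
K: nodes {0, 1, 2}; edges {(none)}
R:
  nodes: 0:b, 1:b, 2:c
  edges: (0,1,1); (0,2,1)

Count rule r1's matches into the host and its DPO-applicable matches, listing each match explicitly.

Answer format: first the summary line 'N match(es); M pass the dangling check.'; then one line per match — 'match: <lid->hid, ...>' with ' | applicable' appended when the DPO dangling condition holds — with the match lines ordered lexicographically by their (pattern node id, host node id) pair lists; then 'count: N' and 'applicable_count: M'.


1 match(es); 1 pass the dangling check.
match: 0->13, 1->6, 2->1 | applicable
count: 1
applicable_count: 1
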